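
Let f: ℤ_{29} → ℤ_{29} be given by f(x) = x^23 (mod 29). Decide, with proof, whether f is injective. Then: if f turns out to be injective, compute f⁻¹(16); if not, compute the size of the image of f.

Since 29 is prime, the nonzero elements of ℤ_{29} form a cyclic group of order 28.
As gcd(23, 28) = 1, raising to the 23rd power is a bijection on this group: if u^23 ≡ v^23 then (uv^{−1})^23 = 1, and the only element of order dividing gcd(23, 28) = 1 is 1, so u = v.
With f(0) = 0 this makes f injective on all of ℤ_{29}, hence bijective (finite equal-size domain and codomain). In particular f is injective.
Since f is injective, we find the preimage of 16. The inverse of x ↦ x^23 on (ℤ_{29})^× is x ↦ x^11, because 23·11 = 253 = 9·28 + 1 ≡ 1 (mod 28) and x^{28} = 1 for x ≠ 0 (Fermat). So f⁻¹(16) = 16^11 mod 29.
Repeated squaring mod 29: 16^1 ≡ 16, 16^2 ≡ 16² = 256 ≡ 24, 16^4 ≡ 24² = 576 ≡ 25, 16^8 ≡ 25² = 625 ≡ 16. Since 11 = 8 + 2 + 1, 16^11 ≡ 16·24·16: 16·24 = 384 ≡ 7, then 7·16 = 112 ≡ 25. So 16^11 ≡ 25 (mod 29).
Hence f⁻¹(16) = 25.

25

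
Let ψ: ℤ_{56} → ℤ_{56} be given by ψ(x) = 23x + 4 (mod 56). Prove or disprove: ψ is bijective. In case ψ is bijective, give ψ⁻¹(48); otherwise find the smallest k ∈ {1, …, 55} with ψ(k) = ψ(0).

36

Suppose ψ(a) = ψ(b) in ℤ_{56}. Then 23a + 4 ≡ 23b + 4 (mod 56), therefore 23(a − b) ≡ 0 (mod 56).
Since gcd(23, 56) = 1, 23 is invertible modulo 56, so a − b ≡ 0 (mod 56), i.e. a = b.
We now compute 23⁻¹ mod 56 explicitly. Euclid's algorithm: 56 = 2·23 + 10, 23 = 2·10 + 3, 10 = 3·3 + 1; back-substituting gives 1 = 39·23 − 16·56, so 23⁻¹ ≡ 39 (mod 56).
For any y ∈ ℤ_{56}, x = 39(y − 4) mod 56 satisfies ψ(x) = 23·39(y − 4) + 4 ≡ y (since 23·39 ≡ 1 mod 56). So every y has a preimage.
Hence ψ is bijective.
Since ψ is bijective, we find ψ⁻¹(48): we need 23x ≡ 48 − 4 ≡ 44 (mod 56). Using 23⁻¹ = 39: x ≡ 39·44 = 1716 = 30·56 + 36, so x = 36.
Check: ψ(36) = 23·36 + 4 = 832 = 14·56 + 48 ≡ 48 (mod 56).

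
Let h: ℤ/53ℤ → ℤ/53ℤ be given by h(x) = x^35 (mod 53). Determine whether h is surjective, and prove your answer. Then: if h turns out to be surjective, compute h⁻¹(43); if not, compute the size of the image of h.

Since 53 is prime, the nonzero elements of ℤ/53ℤ form a cyclic group of order 52.
As gcd(35, 52) = 1, raising to the 35th power is a bijection on this group: if s^35 ≡ t^35 then (st^{−1})^35 = 1, and the only element of order dividing gcd(35, 52) = 1 is 1, so s = t.
With h(0) = 0 this makes h injective on all of ℤ/53ℤ, hence bijective (finite equal-size domain and codomain). In particular h is surjective.
Since h is surjective, we find the preimage of 43. The inverse of x ↦ x^35 on (ℤ/53ℤ)^× is x ↦ x^3, because 35·3 = 105 = 2·52 + 1 ≡ 1 (mod 52) and x^{52} = 1 for x ≠ 0 (Fermat). So h⁻¹(43) = 43^3 mod 53.
Repeated squaring mod 53: 43^1 ≡ 43, 43^2 ≡ 43² = 1849 ≡ 47. Since 3 = 2 + 1, 43^3 ≡ 47·43: 47·43 = 2021 ≡ 7. So 43^3 ≡ 7 (mod 53).
Hence h⁻¹(43) = 7.

7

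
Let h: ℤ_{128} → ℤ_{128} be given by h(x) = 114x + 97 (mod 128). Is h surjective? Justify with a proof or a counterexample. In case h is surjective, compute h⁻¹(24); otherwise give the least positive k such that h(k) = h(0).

Recall: surjectivity means every element of the codomain has a preimage under h.
Since gcd(114, 128) = 2, we have 114x ≡ 0 (mod 2) for all x, so h(x) ≡ 1 (mod 2).
But 0 ≢ 1 (mod 2), so 0 ∈ ℤ_{128} has no preimage. Hence h is not surjective.
Since h is not surjective, we find the least positive k with h(k) = h(0): this means 114k ≡ 0 (mod 128), i.e. 128 ∣ 114k. Since gcd(114, 128) = 2, dividing through by 2 this holds exactly when 64 ∣ 57k, and as gcd(57, 64) = 1, exactly when 64 ∣ k.
The smallest positive such k is 64.

64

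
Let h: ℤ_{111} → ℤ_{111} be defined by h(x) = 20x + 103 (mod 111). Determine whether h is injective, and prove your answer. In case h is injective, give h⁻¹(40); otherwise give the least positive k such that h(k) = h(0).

69

Suppose h(u) = h(v) in ℤ_{111}. Then 20u + 103 ≡ 20v + 103 (mod 111), hence 20(u − v) ≡ 0 (mod 111).
Since gcd(20, 111) = 1, 20 is invertible modulo 111, so u − v ≡ 0 (mod 111), i.e. u = v.
So h is injective.
We now compute 20⁻¹ mod 111 explicitly. Euclid's algorithm: 111 = 5·20 + 11, 20 = 1·11 + 9, 11 = 1·9 + 2, 9 = 4·2 + 1; back-substituting gives 1 = 50·20 − 9·111, so 20⁻¹ ≡ 50 (mod 111).
Since h is injective, we find h⁻¹(40): we need 20x ≡ 40 − 103 ≡ 48 (mod 111). Using 20⁻¹ = 50: x ≡ 50·48 = 2400 = 21·111 + 69, so x = 69.
Check: h(69) = 20·69 + 103 = 1483 = 13·111 + 40 ≡ 40 (mod 111).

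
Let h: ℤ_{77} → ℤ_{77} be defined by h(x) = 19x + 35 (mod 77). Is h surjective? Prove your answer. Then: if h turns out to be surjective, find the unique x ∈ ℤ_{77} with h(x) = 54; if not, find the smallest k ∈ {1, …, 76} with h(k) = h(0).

Since gcd(19, 77) = 1, 19 is invertible modulo 77. Euclid's algorithm: 77 = 4·19 + 1; back-substituting gives 1 = 73·19 − 18·77, so 19⁻¹ ≡ 73 (mod 77).
For any y ∈ ℤ_{77}, x = 73(y − 35) mod 77 satisfies h(x) = 19·73(y − 35) + 35 ≡ y (since 19·73 ≡ 1 mod 77). So every y has a preimage.
Hence h is surjective.
Since h is surjective, we find h⁻¹(54): we need 19x ≡ 54 − 35 ≡ 19 (mod 77). Using 19⁻¹ = 73: x ≡ 73·19 = 1387 = 18·77 + 1, so x = 1.
Check: h(1) = 19·1 + 35 = 54 ≡ 54 (mod 77).

1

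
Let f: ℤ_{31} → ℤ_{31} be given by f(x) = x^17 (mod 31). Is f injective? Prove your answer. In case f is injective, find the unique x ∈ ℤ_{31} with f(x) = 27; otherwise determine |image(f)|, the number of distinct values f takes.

Since 31 is prime, the nonzero elements of ℤ_{31} form a cyclic group of order 30.
As gcd(17, 30) = 1, raising to the 17th power is a bijection on this group: if u^17 ≡ v^17 then (uv^{−1})^17 = 1, and the only element of order dividing gcd(17, 30) = 1 is 1, so u = v.
With f(0) = 0 this makes f injective on all of ℤ_{31}, hence bijective (finite equal-size domain and codomain). In particular f is injective.
Since f is injective, we find the preimage of 27. The inverse of x ↦ x^17 on (ℤ_{31})^× is x ↦ x^23, because 17·23 = 391 = 13·30 + 1 ≡ 1 (mod 30) and x^{30} = 1 for x ≠ 0 (Fermat). So f⁻¹(27) = 27^23 mod 31.
Repeated squaring mod 31: 27^1 ≡ 27, 27^2 ≡ 27² = 729 ≡ 16, 27^4 ≡ 16² = 256 ≡ 8, 27^8 ≡ 8² = 64 ≡ 2, 27^16 ≡ 2² = 4. Since 23 = 16 + 4 + 2 + 1, 27^23 ≡ 4·8·16·27: 4·8 = 32 ≡ 1, then 1·16 = 16, then 16·27 = 432 ≡ 29. So 27^23 ≡ 29 (mod 31).
Hence f⁻¹(27) = 29.

29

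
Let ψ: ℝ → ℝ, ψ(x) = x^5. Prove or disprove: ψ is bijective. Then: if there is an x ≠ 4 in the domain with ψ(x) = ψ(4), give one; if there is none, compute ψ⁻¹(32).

On ℝ, x ↦ x^5 is strictly increasing (injective) and for any y ∈ ℝ the 5th root y^{1/5} lies in ℝ (surjective). So ψ is bijective.
Since x ↦ x^5 is strictly increasing on ℝ, it is injective there, so no x ≠ 4 in the domain has ψ(x) = ψ(4). We therefore compute ψ⁻¹(32) = 32^{1/5} = 2 (indeed 2^5 = 32).

2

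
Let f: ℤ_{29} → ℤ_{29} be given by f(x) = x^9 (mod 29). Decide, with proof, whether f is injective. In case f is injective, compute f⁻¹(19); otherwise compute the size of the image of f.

Since 29 is prime, the nonzero elements of ℤ_{29} form a cyclic group of order 28.
As gcd(9, 28) = 1, raising to the 9th power is a bijection on this group: if u^9 ≡ v^9 then (uv^{−1})^9 = 1, and the only element of order dividing gcd(9, 28) = 1 is 1, so u = v.
With f(0) = 0 this makes f injective on all of ℤ_{29}, hence bijective (finite equal-size domain and codomain). In particular f is injective.
Since f is injective, we find the preimage of 19. The inverse of x ↦ x^9 on (ℤ_{29})^× is x ↦ x^25, because 9·25 = 225 = 8·28 + 1 ≡ 1 (mod 28) and x^{28} = 1 for x ≠ 0 (Fermat). So f⁻¹(19) = 19^25 mod 29.
Repeated squaring mod 29: 19^1 ≡ 19, 19^2 ≡ 19² = 361 ≡ 13, 19^4 ≡ 13² = 169 ≡ 24, 19^8 ≡ 24² = 576 ≡ 25, 19^16 ≡ 25² = 625 ≡ 16. Since 25 = 16 + 8 + 1, 19^25 ≡ 16·25·19: 16·25 = 400 ≡ 23, then 23·19 = 437 ≡ 2. So 19^25 ≡ 2 (mod 29).
Hence f⁻¹(19) = 2.

2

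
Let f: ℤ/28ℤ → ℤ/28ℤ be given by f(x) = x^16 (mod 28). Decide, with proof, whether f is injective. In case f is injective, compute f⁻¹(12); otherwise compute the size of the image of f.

8

f(6): Repeated squaring mod 28: 6^1 ≡ 6, 6^2 ≡ 6² = 36 ≡ 8, 6^4 ≡ 8² = 64 ≡ 8, 6^8 ≡ 8² = 64 ≡ 8, 6^16 ≡ 8² = 64 ≡ 8. So 6^16 ≡ 8 (mod 28).
f(8): Repeated squaring mod 28: 8^1 ≡ 8, 8^2 ≡ 8² = 64 ≡ 8, 8^4 ≡ 8² = 64 ≡ 8, 8^8 ≡ 8² = 64 ≡ 8, 8^16 ≡ 8² = 64 ≡ 8. So 8^16 ≡ 8 (mod 28).
So f(6) = f(8) = 8 while 6 ≠ 8, so f is not injective.
Since f is not injective, we determine |image(f)|. Computing x^16 mod 28 for each x (by repeated squaring, reducing mod 28 at every step), the values f(0), f(1), …, f(27) are: 0, 1, 16, 25, 4, 9, 8, 21, 8, 9, 4, 25, 16, 1, 0, 1, 16, 25, 4, 9, 8, 21, 8, 9, 4, 25, 16, 1.
The distinct values are {0, 1, 4, 8, 9, 16, 21, 25}; there are 8 of them.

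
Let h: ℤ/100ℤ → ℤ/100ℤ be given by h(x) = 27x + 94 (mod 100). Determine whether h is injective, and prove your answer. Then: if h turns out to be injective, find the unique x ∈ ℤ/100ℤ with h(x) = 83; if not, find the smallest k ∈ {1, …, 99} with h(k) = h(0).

7

Recall: injectivity means: for all s, t in the domain, h(s) = h(t) implies s = t.
Suppose h(s) = h(t) in ℤ/100ℤ. Then 27s + 94 ≡ 27t + 94 (mod 100), thus 27(s − t) ≡ 0 (mod 100).
Since gcd(27, 100) = 1, 27 is invertible modulo 100, therefore s − t ≡ 0 (mod 100), i.e. s = t.
Hence h is injective.
We now compute 27⁻¹ mod 100 explicitly. Euclid's algorithm: 100 = 3·27 + 19, 27 = 1·19 + 8, 19 = 2·8 + 3, 8 = 2·3 + 2, 3 = 1·2 + 1; back-substituting gives 1 = 63·27 − 17·100, so 27⁻¹ ≡ 63 (mod 100).
Since h is injective, we find h⁻¹(83): we need 27x ≡ 83 − 94 ≡ 89 (mod 100). Using 27⁻¹ = 63: x ≡ 63·89 = 5607 = 56·100 + 7, so x = 7.
Check: h(7) = 27·7 + 94 = 283 = 2·100 + 83 ≡ 83 (mod 100).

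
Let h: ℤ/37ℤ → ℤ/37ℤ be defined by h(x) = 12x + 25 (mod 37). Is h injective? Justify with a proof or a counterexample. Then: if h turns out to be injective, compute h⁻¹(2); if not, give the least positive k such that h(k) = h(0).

32

Recall that h is injective if h(u) = h(v) implies u = v.
Suppose h(u) = h(v) in ℤ/37ℤ. Then 12u + 25 ≡ 12v + 25 (mod 37), therefore 12(u − v) ≡ 0 (mod 37).
Since gcd(12, 37) = 1, 12 is invertible modulo 37, hence u − v ≡ 0 (mod 37), i.e. u = v.
So h is injective.
We now compute 12⁻¹ mod 37 explicitly. Euclid's algorithm: 37 = 3·12 + 1; back-substituting gives 1 = 34·12 − 11·37, so 12⁻¹ ≡ 34 (mod 37).
Since h is injective, we find h⁻¹(2): we need 12x ≡ 2 − 25 ≡ 14 (mod 37). Using 12⁻¹ = 34: x ≡ 34·14 = 476 = 12·37 + 32, so x = 32.
Check: h(32) = 12·32 + 25 = 409 = 11·37 + 2 ≡ 2 (mod 37).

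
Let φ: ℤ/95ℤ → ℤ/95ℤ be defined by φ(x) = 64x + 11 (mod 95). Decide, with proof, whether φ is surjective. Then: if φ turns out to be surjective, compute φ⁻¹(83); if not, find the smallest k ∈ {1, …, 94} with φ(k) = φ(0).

13

By definition, φ is surjective if every y in the codomain equals φ(x) for some x in the domain.
Since gcd(64, 95) = 1, 64 is invertible modulo 95. Euclid's algorithm: 95 = 1·64 + 31, 64 = 2·31 + 2, 31 = 15·2 + 1; back-substituting gives 1 = 49·64 − 33·95, so 64⁻¹ ≡ 49 (mod 95).
Then y ↦ 49(y − 11) is a two-sided inverse to φ, so every y ∈ ℤ/95ℤ has a preimage.
Therefore φ is surjective.
Since φ is surjective, we find φ⁻¹(83): we need 64x ≡ 83 − 11 ≡ 72 (mod 95). Using 64⁻¹ = 49: x ≡ 49·72 = 3528 = 37·95 + 13, so x = 13.
Check: φ(13) = 64·13 + 11 = 843 = 8·95 + 83 ≡ 83 (mod 95).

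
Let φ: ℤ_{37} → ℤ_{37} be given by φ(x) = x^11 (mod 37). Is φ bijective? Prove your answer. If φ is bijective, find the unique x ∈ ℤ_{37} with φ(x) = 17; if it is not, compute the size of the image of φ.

Since 37 is prime, the nonzero elements of ℤ_{37} form a cyclic group of order 36.
As gcd(11, 36) = 1, raising to the 11th power is a bijection on this group: if s^11 ≡ t^11 then (st^{−1})^11 = 1, and the only element of order dividing gcd(11, 36) = 1 is 1, so s = t.
With φ(0) = 0 this makes φ injective on all of ℤ_{37}, hence bijective (finite equal-size domain and codomain). In particular φ is bijective.
Since φ is bijective, we find the preimage of 17. The inverse of x ↦ x^11 on (ℤ_{37})^× is x ↦ x^23, because 11·23 = 253 = 7·36 + 1 ≡ 1 (mod 36) and x^{36} = 1 for x ≠ 0 (Fermat). So φ⁻¹(17) = 17^23 mod 37.
Repeated squaring mod 37: 17^1 ≡ 17, 17^2 ≡ 17² = 289 ≡ 30, 17^4 ≡ 30² = 900 ≡ 12, 17^8 ≡ 12² = 144 ≡ 33, 17^16 ≡ 33² = 1089 ≡ 16. Since 23 = 16 + 4 + 2 + 1, 17^23 ≡ 16·12·30·17: 16·12 = 192 ≡ 7, then 7·30 = 210 ≡ 25, then 25·17 = 425 ≡ 18. So 17^23 ≡ 18 (mod 37).
Hence φ⁻¹(17) = 18.

18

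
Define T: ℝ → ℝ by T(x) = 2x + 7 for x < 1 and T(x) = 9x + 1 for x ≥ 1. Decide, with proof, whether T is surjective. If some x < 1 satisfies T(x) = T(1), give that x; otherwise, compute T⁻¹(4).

Both pieces are strictly increasing (slopes 2 and 9), so each is injective on its own interval.
The left piece maps (−∞, 1) onto (−∞, 9); the right piece maps [1, ∞) onto [10, ∞).
The union (−∞, 9) ∪ [10, ∞) omits the interval between 9 and 10; in particular 9 has no preimage. So T is not surjective.
Because the two images are disjoint, no x < 1 has T(x) = T(1), so we compute T⁻¹(4): 4 lies in (−∞, 9), so solve 2x + 7 = 4: x = (4 − 7)/2 = −3/2.

-3/2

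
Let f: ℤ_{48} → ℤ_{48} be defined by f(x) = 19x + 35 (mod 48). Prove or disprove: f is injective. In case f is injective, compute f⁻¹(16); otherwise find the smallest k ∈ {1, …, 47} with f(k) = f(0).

Suppose f(x_1) = f(x_2) in ℤ_{48}. Then 19x_1 + 35 ≡ 19x_2 + 35 (mod 48), hence 19(x_1 − x_2) ≡ 0 (mod 48).
Since gcd(19, 48) = 1, 19 is invertible modulo 48, therefore x_1 − x_2 ≡ 0 (mod 48), i.e. x_1 = x_2.
Hence f is injective.
We now compute 19⁻¹ mod 48 explicitly. Euclid's algorithm: 48 = 2·19 + 10, 19 = 1·10 + 9, 10 = 1·9 + 1; back-substituting gives 1 = 43·19 − 17·48, so 19⁻¹ ≡ 43 (mod 48).
Since f is injective, we find f⁻¹(16): we need 19x ≡ 16 − 35 ≡ 29 (mod 48). Using 19⁻¹ = 43: x ≡ 43·29 = 1247 = 25·48 + 47, so x = 47.
Check: f(47) = 19·47 + 35 = 928 = 19·48 + 16 ≡ 16 (mod 48).

47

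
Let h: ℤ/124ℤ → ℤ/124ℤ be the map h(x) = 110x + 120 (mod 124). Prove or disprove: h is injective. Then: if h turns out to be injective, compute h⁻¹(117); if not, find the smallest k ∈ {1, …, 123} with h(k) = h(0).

We have gcd(110, 124) = 2 > 1. Taking s = 0 and t = 62: h(0) = 120 and h(62) = 110·62 + 120 = 6940 ≡ 120 (mod 124).
So h(0) = h(62) while 0 ≠ 62, thus h is not injective.
Since h is not injective, we find the least positive k with h(k) = h(0): this means 110k ≡ 0 (mod 124), i.e. 124 ∣ 110k. Since gcd(110, 124) = 2, dividing through by 2 this holds exactly when 62 ∣ 55k, and as gcd(55, 62) = 1, exactly when 62 ∣ k.
The smallest positive such k is 62.

62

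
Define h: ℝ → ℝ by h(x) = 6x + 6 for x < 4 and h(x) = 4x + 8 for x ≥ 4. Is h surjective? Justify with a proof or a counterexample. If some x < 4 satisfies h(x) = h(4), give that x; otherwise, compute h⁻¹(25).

Both pieces are strictly increasing (slopes 6 and 4), so each is injective on its own interval.
The left piece maps (−∞, 4) onto (−∞, 30); the right piece maps [4, ∞) onto [24, ∞).
The union (−∞, 30) ∪ [24, ∞) covers ℝ, so h is surjective.
For the follow-up: the images overlap, so an x < 4 with h(x) = h(4) exists. h(4) = 24; solving 6x + 6 = 24 for x < 4 gives x = (24 − 6)/6 = 3.

3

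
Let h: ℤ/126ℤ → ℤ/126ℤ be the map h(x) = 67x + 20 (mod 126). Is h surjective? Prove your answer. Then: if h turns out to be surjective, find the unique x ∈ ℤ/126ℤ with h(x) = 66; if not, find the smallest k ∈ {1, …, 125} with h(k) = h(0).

Since gcd(67, 126) = 1, 67 is invertible modulo 126. Euclid's algorithm: 126 = 1·67 + 59, 67 = 1·59 + 8, 59 = 7·8 + 3, 8 = 2·3 + 2, 3 = 1·2 + 1; back-substituting gives 1 = 79·67 − 42·126, so 67⁻¹ ≡ 79 (mod 126).
Then y ↦ 79(y − 20) is a two-sided inverse to h, so every y ∈ ℤ/126ℤ has a preimage.
So h is surjective.
Since h is surjective, we find h⁻¹(66): we need 67x ≡ 66 − 20 ≡ 46 (mod 126). Using 67⁻¹ = 79: x ≡ 79·46 = 3634 = 28·126 + 106, so x = 106.
Check: h(106) = 67·106 + 20 = 7122 = 56·126 + 66 ≡ 66 (mod 126).

106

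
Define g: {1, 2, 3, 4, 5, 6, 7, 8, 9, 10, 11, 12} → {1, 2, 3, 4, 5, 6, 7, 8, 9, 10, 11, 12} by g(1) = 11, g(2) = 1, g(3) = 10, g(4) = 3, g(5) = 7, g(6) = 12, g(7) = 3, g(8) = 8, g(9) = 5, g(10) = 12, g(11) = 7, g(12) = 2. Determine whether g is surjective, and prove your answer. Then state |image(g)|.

9

No element maps to 4, so g is not surjective.
The image of g is {1, 2, 3, 5, 7, 8, 10, 11, 12}, which has 9 elements.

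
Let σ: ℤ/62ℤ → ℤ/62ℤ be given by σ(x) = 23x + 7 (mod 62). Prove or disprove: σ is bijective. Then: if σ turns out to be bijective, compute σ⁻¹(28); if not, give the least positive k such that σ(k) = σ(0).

Suppose σ(u) = σ(v) in ℤ/62ℤ. Then 23u + 7 ≡ 23v + 7 (mod 62), so 23(u − v) ≡ 0 (mod 62).
Since gcd(23, 62) = 1, 23 is invertible modulo 62, hence u − v ≡ 0 (mod 62), i.e. u = v.
We now compute 23⁻¹ mod 62 explicitly. Euclid's algorithm: 62 = 2·23 + 16, 23 = 1·16 + 7, 16 = 2·7 + 2, 7 = 3·2 + 1; back-substituting gives 1 = 27·23 − 10·62, so 23⁻¹ ≡ 27 (mod 62).
For any y ∈ ℤ/62ℤ, x = 27(y − 7) mod 62 satisfies σ(x) = 23·27(y − 7) + 7 ≡ y (since 23·27 ≡ 1 mod 62). So every y has a preimage.
Hence σ is bijective.
Since σ is bijective, we find σ⁻¹(28): we need 23x ≡ 28 − 7 ≡ 21 (mod 62). Using 23⁻¹ = 27: x ≡ 27·21 = 567 = 9·62 + 9, so x = 9.
Check: σ(9) = 23·9 + 7 = 214 = 3·62 + 28 ≡ 28 (mod 62).

9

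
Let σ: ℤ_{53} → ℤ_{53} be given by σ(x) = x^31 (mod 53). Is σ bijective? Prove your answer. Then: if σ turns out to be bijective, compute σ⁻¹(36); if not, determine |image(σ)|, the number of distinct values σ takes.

Since 53 is prime, the nonzero elements of ℤ_{53} form a cyclic group of order 52.
As gcd(31, 52) = 1, raising to the 31st power is a bijection on this group: if x_1^31 ≡ x_2^31 then (x_1x_2^{−1})^31 = 1, and the only element of order dividing gcd(31, 52) = 1 is 1, so x_1 = x_2.
With σ(0) = 0 this makes σ injective on all of ℤ_{53}, hence bijective (finite equal-size domain and codomain). In particular σ is bijective.
Since σ is bijective, we find the preimage of 36. The inverse of x ↦ x^31 on (ℤ_{53})^× is x ↦ x^47, because 31·47 = 1457 = 28·52 + 1 ≡ 1 (mod 52) and x^{52} = 1 for x ≠ 0 (Fermat). So σ⁻¹(36) = 36^47 mod 53.
Repeated squaring mod 53: 36^1 ≡ 36, 36^2 ≡ 36² = 1296 ≡ 24, 36^4 ≡ 24² = 576 ≡ 46, 36^8 ≡ 46² = 2116 ≡ 49, 36^16 ≡ 49² = 2401 ≡ 16, 36^32 ≡ 16² = 256 ≡ 44. Since 47 = 32 + 8 + 4 + 2 + 1, 36^47 ≡ 44·49·46·24·36: 44·49 = 2156 ≡ 36, then 36·46 = 1656 ≡ 13, then 13·24 = 312 ≡ 47, then 47·36 = 1692 ≡ 49. So 36^47 ≡ 49 (mod 53).
Hence σ⁻¹(36) = 49.

49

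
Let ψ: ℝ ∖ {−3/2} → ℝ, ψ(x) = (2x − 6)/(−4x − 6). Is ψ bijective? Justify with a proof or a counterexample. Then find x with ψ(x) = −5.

If ψ(x) = −1/2, cross-multiplying gives −4(2x − 6) = 2(−4x − 6), which simplifies to 24 = −12 — false.  So −1/2 has no preimage and ψ is not surjective.
Therefore ψ is not bijective.
Solving ψ(x) = −5: cross-multiplying gives 2x − 6 = −5(−4x − 6), which rearranges to −18x = 36, so x = −2.

-2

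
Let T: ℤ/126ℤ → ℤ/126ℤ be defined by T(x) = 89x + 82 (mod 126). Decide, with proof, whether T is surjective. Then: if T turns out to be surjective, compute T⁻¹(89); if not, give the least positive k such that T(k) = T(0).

Since gcd(89, 126) = 1, 89 is invertible modulo 126. Euclid's algorithm: 126 = 1·89 + 37, 89 = 2·37 + 15, 37 = 2·15 + 7, 15 = 2·7 + 1; back-substituting gives 1 = 17·89 − 12·126, so 89⁻¹ ≡ 17 (mod 126).
For any y ∈ ℤ/126ℤ, x = 17(y − 82) mod 126 satisfies T(x) = 89·17(y − 82) + 82 ≡ y (since 89·17 ≡ 1 mod 126). So every y has a preimage.
So T is surjective.
Since T is surjective, we find T⁻¹(89): we need 89x ≡ 89 − 82 ≡ 7 (mod 126). Using 89⁻¹ = 17: x ≡ 17·7 = 119, so x = 119.
Check: T(119) = 89·119 + 82 = 10673 = 84·126 + 89 ≡ 89 (mod 126).

119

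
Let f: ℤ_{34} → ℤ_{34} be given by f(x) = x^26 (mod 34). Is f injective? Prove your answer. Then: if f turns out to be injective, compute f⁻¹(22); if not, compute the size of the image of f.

f(16): Repeated squaring mod 34: 16^1 ≡ 16, 16^2 ≡ 16² = 256 ≡ 18, 16^4 ≡ 18² = 324 ≡ 18, 16^8 ≡ 18² = 324 ≡ 18, 16^16 ≡ 18² = 324 ≡ 18. Since 26 = 16 + 8 + 2, 16^26 ≡ 18·18·18: 18·18 = 324 ≡ 18, then 18·18 = 324 ≡ 18. So 16^26 ≡ 18 (mod 34).
f(18): Repeated squaring mod 34: 18^1 ≡ 18, 18^2 ≡ 18² = 324 ≡ 18, 18^4 ≡ 18² = 324 ≡ 18, 18^8 ≡ 18² = 324 ≡ 18, 18^16 ≡ 18² = 324 ≡ 18. Since 26 = 16 + 8 + 2, 18^26 ≡ 18·18·18: 18·18 = 324 ≡ 18, then 18·18 = 324 ≡ 18. So 18^26 ≡ 18 (mod 34).
So f(16) = f(18) = 18 while 16 ≠ 18, thus f is not injective.
Since f is not injective, we determine |image(f)|. Computing x^26 mod 34 for each x (by repeated squaring, reducing mod 34 at every step), the values f(0), f(1), …, f(33) are: 0, 1, 4, 25, 16, 9, 32, 19, 30, 13, 2, 15, 26, 33, 8, 21, 18, 17, 18, 21, 8, 33, 26, 15, 2, 13, 30, 19, 32, 9, 16, 25, 4, 1.
The distinct values are {0, 1, 2, 4, 8, 9, 13, 15, 16, 17, 18, 19, 21, 25, 26, 30, 32, 33}; there are 18 of them.

18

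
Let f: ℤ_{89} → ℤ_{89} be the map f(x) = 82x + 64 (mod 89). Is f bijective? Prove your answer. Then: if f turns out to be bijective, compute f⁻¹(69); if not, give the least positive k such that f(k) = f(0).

If f(x_1) = f(x_2), then 82x_1 ≡ 82x_2 (mod 89). Because gcd(82, 89) = 1, we may cancel 82 to get x_1 ≡ x_2 (mod 89).
We now compute 82⁻¹ mod 89 explicitly. Euclid's algorithm: 89 = 1·82 + 7, 82 = 11·7 + 5, 7 = 1·5 + 2, 5 = 2·2 + 1; back-substituting gives 1 = 38·82 − 35·89, so 82⁻¹ ≡ 38 (mod 89).
For any y ∈ ℤ_{89}, x = 38(y − 64) mod 89 satisfies f(x) = 82·38(y − 64) + 64 ≡ y (since 82·38 ≡ 1 mod 89). So every y has a preimage.
So f is bijective.
Since f is bijective, we find f⁻¹(69): we need 82x ≡ 69 − 64 ≡ 5 (mod 89). Using 82⁻¹ = 38: x ≡ 38·5 = 190 = 2·89 + 12, so x = 12.
Check: f(12) = 82·12 + 64 = 1048 = 11·89 + 69 ≡ 69 (mod 89).

12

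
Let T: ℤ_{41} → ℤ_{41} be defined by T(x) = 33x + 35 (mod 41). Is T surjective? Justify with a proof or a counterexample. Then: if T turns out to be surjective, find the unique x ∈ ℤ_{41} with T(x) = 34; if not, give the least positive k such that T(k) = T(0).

Since gcd(33, 41) = 1, 33 is invertible modulo 41. Euclid's algorithm: 41 = 1·33 + 8, 33 = 4·8 + 1; back-substituting gives 1 = 5·33 − 4·41, so 33⁻¹ ≡ 5 (mod 41).
Then y ↦ 5(y − 35) is a two-sided inverse to T, so every y ∈ ℤ_{41} has a preimage.
Hence T is surjective.
Since T is surjective, we find T⁻¹(34): we need 33x ≡ 34 − 35 ≡ 40 (mod 41). Using 33⁻¹ = 5: x ≡ 5·40 = 200 = 4·41 + 36, so x = 36.
Check: T(36) = 33·36 + 35 = 1223 = 29·41 + 34 ≡ 34 (mod 41).

36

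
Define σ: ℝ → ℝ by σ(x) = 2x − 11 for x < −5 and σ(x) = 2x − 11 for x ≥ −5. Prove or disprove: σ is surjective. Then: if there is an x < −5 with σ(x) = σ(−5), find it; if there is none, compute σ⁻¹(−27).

Both pieces are strictly increasing (slopes 2 and 2), so each is injective on its own interval.
The left piece maps (−∞, −5) onto (−∞, −21); the right piece maps [−5, ∞) onto [−21, ∞).
These images together cover ℝ, so σ is surjective.
Because the two images are disjoint, no x < −5 has σ(x) = σ(−5), so we compute σ⁻¹(−27): −27 lies in (−∞, −21), so solve 2x − 11 = −27: x = (−27 + 11)/2 = −8.

-8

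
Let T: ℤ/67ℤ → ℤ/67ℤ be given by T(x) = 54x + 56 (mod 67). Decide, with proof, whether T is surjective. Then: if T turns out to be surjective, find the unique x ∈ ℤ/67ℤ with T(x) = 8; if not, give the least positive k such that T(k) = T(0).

By definition, surjectivity means every element of the codomain has a preimage under T.
Since gcd(54, 67) = 1, 54 is invertible modulo 67. Euclid's algorithm: 67 = 1·54 + 13, 54 = 4·13 + 2, 13 = 6·2 + 1; back-substituting gives 1 = 36·54 − 29·67, so 54⁻¹ ≡ 36 (mod 67).
For any y ∈ ℤ/67ℤ, x = 36(y − 56) mod 67 satisfies T(x) = 54·36(y − 56) + 56 ≡ y (since 54·36 ≡ 1 mod 67). So every y has a preimage.
Thus T is surjective.
Since T is surjective, we compute T⁻¹(8): solve 54x + 56 ≡ 8 (mod 67), i.e. 54x ≡ 19 (mod 67).
Multiplying by 54⁻¹ = 36 gives x ≡ 36·19 = 684 = 10·67 + 14 ≡ 14 (mod 67).
Check: T(14) = 54·14 + 56 = 812 = 12·67 + 8 ≡ 8 (mod 67).

14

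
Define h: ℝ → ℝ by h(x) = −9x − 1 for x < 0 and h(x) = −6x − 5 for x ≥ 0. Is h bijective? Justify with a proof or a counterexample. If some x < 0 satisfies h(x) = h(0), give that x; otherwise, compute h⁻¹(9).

-10/9

Both pieces are strictly decreasing (slopes −9 and −6), so each is injective on its own interval.
The left piece maps (−∞, 0) onto (−1, ∞); the right piece maps [0, ∞) onto (−∞, −5].
The images leave a gap (−1 has no preimage), so h is not surjective, hence not bijective.
Because the two images are disjoint, no x < 0 has h(x) = h(0), so we compute h⁻¹(9): 9 lies in (−1, ∞), so solve −9x − 1 = 9: x = (9 + 1)/(−9) = −10/9.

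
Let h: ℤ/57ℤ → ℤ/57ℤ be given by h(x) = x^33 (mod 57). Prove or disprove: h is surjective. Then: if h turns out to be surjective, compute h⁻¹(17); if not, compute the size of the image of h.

21

h(1) = 1^33 = 1.
h(7): Repeated squaring mod 57: 7^1 ≡ 7, 7^2 ≡ 7² = 49, 7^4 ≡ 49² = 2401 ≡ 7, 7^8 ≡ 7² = 49, 7^16 ≡ 49² = 2401 ≡ 7, 7^32 ≡ 7² = 49. Since 33 = 32 + 1, 7^33 ≡ 49·7: 49·7 = 343 ≡ 1. So 7^33 ≡ 1 (mod 57).
So h(1) = h(7) = 1 while 1 ≠ 7, therefore h is not injective.
A non-injective map from the 57-element set ℤ/57ℤ to itself takes at most 56 distinct values, so it cannot be surjective. Thus h is not surjective.
Since h is not surjective, we determine |image(h)|. Computing x^33 mod 57 for each x (by repeated squaring, reducing mod 57 at every step), the values h(0), h(1), …, h(56) are: 0, 1, 50, 12, 49, 26, 30, 1, 56, 30, 46, 20, 18, 46, 50, 27, 7, 26, 18, 19, 20, 12, 31, 11, 45, 49, 20, 18, 49, 8, 39, 37, 8, 12, 46, 26, 45, 37, 38, 39, 31, 50, 30, 7, 11, 39, 37, 11, 27, 1, 56, 27, 31, 8, 45, 7, 56.
The distinct values are {0, 1, 7, 8, 11, 12, 18, 19, 20, 26, 27, 30, 31, 37, 38, 39, 45, 46, 49, 50, 56}; there are 21 of them.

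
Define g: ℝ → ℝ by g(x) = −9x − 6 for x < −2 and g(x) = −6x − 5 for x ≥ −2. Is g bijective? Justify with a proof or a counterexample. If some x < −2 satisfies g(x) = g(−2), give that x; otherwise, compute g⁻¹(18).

-8/3

Both pieces are strictly decreasing (slopes −9 and −6), so each is injective on its own interval.
The left piece maps (−∞, −2) onto (12, ∞); the right piece maps [−2, ∞) onto (−∞, 7].
The images leave a gap (12 has no preimage), so g is not surjective, hence not bijective.
Because the two images are disjoint, no x < −2 has g(x) = g(−2), so we compute g⁻¹(18): 18 lies in (12, ∞), so solve −9x − 6 = 18: x = (18 + 6)/(−9) = −8/3.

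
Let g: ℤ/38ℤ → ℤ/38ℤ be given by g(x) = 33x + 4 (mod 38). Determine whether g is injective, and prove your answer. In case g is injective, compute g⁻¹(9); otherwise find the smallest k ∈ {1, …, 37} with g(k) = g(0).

By definition, injectivity means: for all u, v in the domain, g(u) = g(v) implies u = v.
Suppose g(u) = g(v) in ℤ/38ℤ. Then 33u + 4 ≡ 33v + 4 (mod 38), thus 33(u − v) ≡ 0 (mod 38).
Since gcd(33, 38) = 1, 33 is invertible modulo 38, therefore u − v ≡ 0 (mod 38), i.e. u = v.
Thus g is injective.
We now compute 33⁻¹ mod 38 explicitly. Euclid's algorithm: 38 = 1·33 + 5, 33 = 6·5 + 3, 5 = 1·3 + 2, 3 = 1·2 + 1; back-substituting gives 1 = 15·33 − 13·38, so 33⁻¹ ≡ 15 (mod 38).
Since g is injective, we compute g⁻¹(9): solve 33x + 4 ≡ 9 (mod 38), i.e. 33x ≡ 5 (mod 38).
Multiplying by 33⁻¹ = 15 gives x ≡ 15·5 = 75 = 1·38 + 37 ≡ 37 (mod 38).
Check: g(37) = 33·37 + 4 = 1225 = 32·38 + 9 ≡ 9 (mod 38).

37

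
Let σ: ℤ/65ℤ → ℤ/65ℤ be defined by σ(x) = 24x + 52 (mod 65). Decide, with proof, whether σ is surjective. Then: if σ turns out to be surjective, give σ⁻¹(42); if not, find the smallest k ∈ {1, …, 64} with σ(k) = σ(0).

5

Since gcd(24, 65) = 1, 24 is invertible modulo 65. Euclid's algorithm: 65 = 2·24 + 17, 24 = 1·17 + 7, 17 = 2·7 + 3, 7 = 2·3 + 1; back-substituting gives 1 = 19·24 − 7·65, so 24⁻¹ ≡ 19 (mod 65).
Then y ↦ 19(y − 52) is a two-sided inverse to σ, so every y ∈ ℤ/65ℤ has a preimage.
Hence σ is surjective.
Since σ is surjective, we find σ⁻¹(42): we need 24x ≡ 42 − 52 ≡ 55 (mod 65). Using 24⁻¹ = 19: x ≡ 19·55 = 1045 = 16·65 + 5, so x = 5.
Check: σ(5) = 24·5 + 52 = 172 = 2·65 + 42 ≡ 42 (mod 65).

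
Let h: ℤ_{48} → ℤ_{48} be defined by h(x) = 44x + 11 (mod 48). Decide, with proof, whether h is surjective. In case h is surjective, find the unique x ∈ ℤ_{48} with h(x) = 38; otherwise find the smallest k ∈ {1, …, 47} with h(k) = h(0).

12

Recall that h is surjective if every y in the codomain equals h(x) for some x in the domain.
Since gcd(44, 48) = 4, we have 44x ≡ 0 (mod 4) for all x, so h(x) ≡ 3 (mod 4).
But 0 ≢ 3 (mod 4), so 0 ∈ ℤ_{48} has no preimage. So h is not surjective.
Since h is not surjective, we find the least positive k with h(k) = h(0): this means 44k ≡ 0 (mod 48), i.e. 48 ∣ 44k. Since gcd(44, 48) = 4, dividing through by 4 this holds exactly when 12 ∣ 11k, and as gcd(11, 12) = 1, exactly when 12 ∣ k.
The smallest positive such k is 12.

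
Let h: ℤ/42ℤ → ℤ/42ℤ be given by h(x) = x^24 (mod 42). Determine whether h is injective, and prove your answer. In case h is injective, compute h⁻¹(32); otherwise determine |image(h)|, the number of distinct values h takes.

8

h(2): Repeated squaring mod 42: 2^1 ≡ 2, 2^2 ≡ 2² = 4, 2^4 ≡ 4² = 16, 2^8 ≡ 16² = 256 ≡ 4, 2^16 ≡ 4² = 16. Since 24 = 16 + 8, 2^24 ≡ 16·4: 16·4 = 64 ≡ 22. So 2^24 ≡ 22 (mod 42).
h(4): Repeated squaring mod 42: 4^1 ≡ 4, 4^2 ≡ 4² = 16, 4^4 ≡ 16² = 256 ≡ 4, 4^8 ≡ 4² = 16, 4^16 ≡ 16² = 256 ≡ 4. Since 24 = 16 + 8, 4^24 ≡ 4·16: 4·16 = 64 ≡ 22. So 4^24 ≡ 22 (mod 42).
So h(2) = h(4) = 22 while 2 ≠ 4, thus h is not injective.
Since h is not injective, we determine |image(h)|. Computing x^24 mod 42 for each x (by repeated squaring, reducing mod 42 at every step), the values h(0), h(1), …, h(41) are: 0, 1, 22, 15, 22, 1, 36, 7, 22, 15, 22, 1, 36, 1, 28, 15, 22, 1, 36, 1, 22, 21, 22, 1, 36, 1, 22, 15, 28, 1, 36, 1, 22, 15, 22, 7, 36, 1, 22, 15, 22, 1.
The distinct values are {0, 1, 7, 15, 21, 22, 28, 36}; there are 8 of them.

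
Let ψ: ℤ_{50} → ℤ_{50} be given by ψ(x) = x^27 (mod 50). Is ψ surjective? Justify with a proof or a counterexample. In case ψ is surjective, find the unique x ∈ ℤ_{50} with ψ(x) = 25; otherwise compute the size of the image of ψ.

42

ψ(0) = 0^27 = 0.
ψ(10): Repeated squaring mod 50: 10^1 ≡ 10, 10^2 ≡ 10² = 100 ≡ 0, 10^4 ≡ 0² = 0, 10^8 ≡ 0² = 0, 10^16 ≡ 0² = 0. Since 27 = 16 + 8 + 2 + 1, 10^27 ≡ 0·0·0·10: 0·0 = 0, then 0·0 = 0, then 0·10 = 0. So 10^27 ≡ 0 (mod 50).
So ψ(0) = ψ(10) = 0 while 0 ≠ 10, so ψ is not injective.
A non-injective map from the 50-element set ℤ_{50} to itself takes at most 49 distinct values, so it cannot be surjective. Thus ψ is not surjective.
Since ψ is not surjective, we determine |image(ψ)|. Computing x^27 mod 50 for each x (by repeated squaring, reducing mod 50 at every step), the values ψ(0), ψ(1), …, ψ(49) are: 0, 1, 28, 37, 34, 25, 36, 43, 2, 19, 0, 21, 8, 17, 4, 25, 6, 23, 32, 39, 0, 41, 38, 47, 24, 25, 26, 3, 12, 9, 0, 11, 18, 27, 44, 25, 46, 33, 42, 29, 0, 31, 48, 7, 14, 25, 16, 13, 22, 49.
The distinct values are {0, 1, 2, 3, 4, 6, 7, 8, 9, 11, 12, 13, 14, 16, 17, 18, 19, 21, 22, 23, 24, 25, 26, 27, 28, 29, 31, 32, 33, 34, 36, 37, 38, 39, 41, 42, 43, 44, 46, 47, 48, 49}; there are 42 of them.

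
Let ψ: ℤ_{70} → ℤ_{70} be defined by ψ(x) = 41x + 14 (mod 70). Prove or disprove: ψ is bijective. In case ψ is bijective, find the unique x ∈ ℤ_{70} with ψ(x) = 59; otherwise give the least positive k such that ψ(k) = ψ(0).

Suppose ψ(u) = ψ(v) in ℤ_{70}. Then 41u + 14 ≡ 41v + 14 (mod 70), so 41(u − v) ≡ 0 (mod 70).
Since gcd(41, 70) = 1, 41 is invertible modulo 70, therefore u − v ≡ 0 (mod 70), i.e. u = v.
We now compute 41⁻¹ mod 70 explicitly. Euclid's algorithm: 70 = 1·41 + 29, 41 = 1·29 + 12, 29 = 2·12 + 5, 12 = 2·5 + 2, 5 = 2·2 + 1; back-substituting gives 1 = 41·41 − 24·70, so 41⁻¹ ≡ 41 (mod 70).
For any y ∈ ℤ_{70}, x = 41(y − 14) mod 70 satisfies ψ(x) = 41·41(y − 14) + 14 ≡ y (since 41·41 ≡ 1 mod 70). So every y has a preimage.
So ψ is bijective.
Since ψ is bijective, we compute ψ⁻¹(59): solve 41x + 14 ≡ 59 (mod 70), i.e. 41x ≡ 45 (mod 70).
Multiplying by 41⁻¹ = 41 gives x ≡ 41·45 = 1845 = 26·70 + 25 ≡ 25 (mod 70).
Check: ψ(25) = 41·25 + 14 = 1039 = 14·70 + 59 ≡ 59 (mod 70).

25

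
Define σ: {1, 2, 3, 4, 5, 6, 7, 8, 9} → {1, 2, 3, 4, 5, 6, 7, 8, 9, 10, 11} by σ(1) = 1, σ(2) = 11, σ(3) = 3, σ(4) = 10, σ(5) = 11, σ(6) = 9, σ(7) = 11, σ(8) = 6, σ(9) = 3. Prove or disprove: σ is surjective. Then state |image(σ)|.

6

No element maps to 2, so σ is not surjective.
The image of σ is {1, 3, 6, 9, 10, 11}, which has 6 elements.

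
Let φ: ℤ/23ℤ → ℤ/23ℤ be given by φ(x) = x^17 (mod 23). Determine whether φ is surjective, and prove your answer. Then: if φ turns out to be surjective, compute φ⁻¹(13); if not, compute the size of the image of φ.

8

Since 23 is prime, the nonzero elements of ℤ/23ℤ form a cyclic group of order 22.
As gcd(17, 22) = 1, raising to the 17th power is a bijection on this group: if s^17 ≡ t^17 then (st^{−1})^17 = 1, and the only element of order dividing gcd(17, 22) = 1 is 1, so s = t.
With φ(0) = 0 this makes φ injective on all of ℤ/23ℤ, hence bijective (finite equal-size domain and codomain). In particular φ is surjective.
Since φ is surjective, we find the preimage of 13. The inverse of x ↦ x^17 on (ℤ/23ℤ)^× is x ↦ x^13, because 17·13 = 221 = 10·22 + 1 ≡ 1 (mod 22) and x^{22} = 1 for x ≠ 0 (Fermat). So φ⁻¹(13) = 13^13 mod 23.
Repeated squaring mod 23: 13^1 ≡ 13, 13^2 ≡ 13² = 169 ≡ 8, 13^4 ≡ 8² = 64 ≡ 18, 13^8 ≡ 18² = 324 ≡ 2. Since 13 = 8 + 4 + 1, 13^13 ≡ 2·18·13: 2·18 = 36 ≡ 13, then 13·13 = 169 ≡ 8. So 13^13 ≡ 8 (mod 23).
Hence φ⁻¹(13) = 8.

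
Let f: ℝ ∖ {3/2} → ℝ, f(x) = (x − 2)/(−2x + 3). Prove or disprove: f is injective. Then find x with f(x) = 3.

11/7

Suppose f(a) = f(b). Cross-multiplying: (a − 2)(−2b + 3) = (b − 2)(−2a + 3).
Expanding both sides and cancelling the symmetric terms leaves −1·(a − b) = 0. Since −1 ≠ 0, a = b. Therefore f is injective.
Solving f(x) = 3: cross-multiplying gives x − 2 = 3(−2x + 3), which rearranges to 7x = 11, so x = 11/7.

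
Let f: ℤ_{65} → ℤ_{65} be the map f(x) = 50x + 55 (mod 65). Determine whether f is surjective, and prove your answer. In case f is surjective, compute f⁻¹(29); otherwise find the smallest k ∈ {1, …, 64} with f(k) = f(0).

13

Since gcd(50, 65) = 5, we have 50x ≡ 0 (mod 5) for all x, so f(x) ≡ 0 (mod 5).
But 1 ≢ 0 (mod 5), so 1 ∈ ℤ_{65} has no preimage. Hence f is not surjective.
Since f is not surjective, we find the least positive k with f(k) = f(0): this means 50k ≡ 0 (mod 65), i.e. 65 ∣ 50k. Since gcd(50, 65) = 5, dividing through by 5 this holds exactly when 13 ∣ 10k, and as gcd(10, 13) = 1, exactly when 13 ∣ k.
The smallest positive such k is 13.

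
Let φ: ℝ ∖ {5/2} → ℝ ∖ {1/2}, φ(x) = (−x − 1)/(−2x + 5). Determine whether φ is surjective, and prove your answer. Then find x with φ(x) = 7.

For any y ≠ 1/2, solving y(−2x + 5) = −x − 1 for x gives a well-defined x ≠ 5/2. So φ is surjective.
Solving φ(x) = 7: cross-multiplying gives −x − 1 = 7(−2x + 5), which rearranges to 13x = 36, so x = 36/13.

36/13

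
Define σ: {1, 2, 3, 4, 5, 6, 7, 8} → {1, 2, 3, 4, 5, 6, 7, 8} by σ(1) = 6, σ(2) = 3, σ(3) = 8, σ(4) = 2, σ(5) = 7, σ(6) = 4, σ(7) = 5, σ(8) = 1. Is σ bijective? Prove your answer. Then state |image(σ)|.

8

The values 6, 3, 8, 2, 7, 4, 5, 1 are a permutation of {1, 2, 3, 4, 5, 6, 7, 8}: each element appears exactly once.
So σ is injective and surjective, hence bijective.
The image of σ is {1, 2, 3, 4, 5, 6, 7, 8}, which has 8 elements.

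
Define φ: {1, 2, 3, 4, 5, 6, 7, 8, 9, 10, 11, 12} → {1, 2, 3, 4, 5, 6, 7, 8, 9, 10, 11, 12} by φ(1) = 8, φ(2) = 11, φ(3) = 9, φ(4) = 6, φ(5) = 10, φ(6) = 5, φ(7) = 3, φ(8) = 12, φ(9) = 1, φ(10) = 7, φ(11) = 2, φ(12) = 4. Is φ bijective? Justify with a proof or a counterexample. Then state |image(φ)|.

12

The values 8, 11, 9, 6, 10, 5, 3, 12, 1, 7, 2, 4 are a permutation of {1, 2, 3, 4, 5, 6, 7, 8, 9, 10, 11, 12}: each element appears exactly once.
So φ is injective and surjective, hence bijective.
The image of φ is {1, 2, 3, 4, 5, 6, 7, 8, 9, 10, 11, 12}, which has 12 elements.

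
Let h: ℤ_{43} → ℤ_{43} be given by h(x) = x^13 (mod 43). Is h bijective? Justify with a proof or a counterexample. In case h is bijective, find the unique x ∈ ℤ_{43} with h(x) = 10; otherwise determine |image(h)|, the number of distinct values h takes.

Since 43 is prime, the nonzero elements of ℤ_{43} form a cyclic group of order 42.
As gcd(13, 42) = 1, raising to the 13th power is a bijection on this group: if a^13 ≡ b^13 then (ab^{−1})^13 = 1, and the only element of order dividing gcd(13, 42) = 1 is 1, so a = b.
With h(0) = 0 this makes h injective on all of ℤ_{43}, hence bijective (finite equal-size domain and codomain). In particular h is bijective.
Since h is bijective, we find the preimage of 10. The inverse of x ↦ x^13 on (ℤ_{43})^× is x ↦ x^13, because 13·13 = 169 = 4·42 + 1 ≡ 1 (mod 42) and x^{42} = 1 for x ≠ 0 (Fermat). So h⁻¹(10) = 10^13 mod 43.
Repeated squaring mod 43: 10^1 ≡ 10, 10^2 ≡ 10² = 100 ≡ 14, 10^4 ≡ 14² = 196 ≡ 24, 10^8 ≡ 24² = 576 ≡ 17. Since 13 = 8 + 4 + 1, 10^13 ≡ 17·24·10: 17·24 = 408 ≡ 21, then 21·10 = 210 ≡ 38. So 10^13 ≡ 38 (mod 43).
Hence h⁻¹(10) = 38.

38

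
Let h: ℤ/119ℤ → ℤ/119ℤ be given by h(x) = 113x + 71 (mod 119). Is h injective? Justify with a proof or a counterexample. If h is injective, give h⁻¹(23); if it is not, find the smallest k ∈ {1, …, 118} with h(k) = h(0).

8

Recall that h is injective when h(u) = h(v) forces u = v.
If h(u) = h(v), then 113u ≡ 113v (mod 119). Because gcd(113, 119) = 1, we may cancel 113 to get u ≡ v (mod 119).
Thus h is injective.
We now compute 113⁻¹ mod 119 explicitly. Euclid's algorithm: 119 = 1·113 + 6, 113 = 18·6 + 5, 6 = 1·5 + 1; back-substituting gives 1 = 99·113 − 94·119, so 113⁻¹ ≡ 99 (mod 119).
Since h is injective, we compute h⁻¹(23): solve 113x + 71 ≡ 23 (mod 119), i.e. 113x ≡ 71 (mod 119).
Multiplying by 113⁻¹ = 99 gives x ≡ 99·71 = 7029 = 59·119 + 8 ≡ 8 (mod 119).
Check: h(8) = 113·8 + 71 = 975 = 8·119 + 23 ≡ 23 (mod 119).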